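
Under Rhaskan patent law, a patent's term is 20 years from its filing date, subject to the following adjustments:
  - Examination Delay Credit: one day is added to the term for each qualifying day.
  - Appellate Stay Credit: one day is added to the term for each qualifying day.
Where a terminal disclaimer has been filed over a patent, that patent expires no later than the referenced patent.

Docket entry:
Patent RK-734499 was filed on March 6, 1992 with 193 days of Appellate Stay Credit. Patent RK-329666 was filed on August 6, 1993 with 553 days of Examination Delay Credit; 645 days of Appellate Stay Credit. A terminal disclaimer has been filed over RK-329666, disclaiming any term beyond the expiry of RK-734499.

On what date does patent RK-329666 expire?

Natural term of RK-329666:
  Base: filing + 20 years → 6 August 2013.
  Examination Delay Credit: +553 days → 10 February 2015.
  Appellate Stay Credit: +645 days → 16 November 2016.
Expiry of referenced patent RK-734499:
  Base: filing + 20 years → 6 March 2012.
  Appellate Stay Credit: +193 days → 15 September 2012.
Terminal disclaimer: RK-329666 expires on the earlier of 16 November 2016 and 15 September 2012.

2012-09-15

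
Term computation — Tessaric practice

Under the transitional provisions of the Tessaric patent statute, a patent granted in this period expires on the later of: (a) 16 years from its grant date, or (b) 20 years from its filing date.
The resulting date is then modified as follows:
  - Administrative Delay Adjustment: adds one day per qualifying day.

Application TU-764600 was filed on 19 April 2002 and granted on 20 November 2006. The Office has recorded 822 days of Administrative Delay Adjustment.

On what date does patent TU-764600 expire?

February 19, 2025

(a) grant + 16 years → 20 November 2022.
(b) filing + 20 years → 19 April 2022.
Later of the two: 20 November 2022.
Administrative Delay Adjustment: +822 days → 19 February 2025.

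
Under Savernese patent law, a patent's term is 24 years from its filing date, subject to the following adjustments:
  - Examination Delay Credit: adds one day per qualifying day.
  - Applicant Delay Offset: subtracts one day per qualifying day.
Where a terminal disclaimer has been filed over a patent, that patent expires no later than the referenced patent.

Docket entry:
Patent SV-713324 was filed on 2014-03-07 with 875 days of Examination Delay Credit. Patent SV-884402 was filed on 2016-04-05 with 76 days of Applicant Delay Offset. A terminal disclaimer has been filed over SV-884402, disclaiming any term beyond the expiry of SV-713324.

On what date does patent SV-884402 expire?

January 20, 2040

Natural term of SV-884402:
  Base: filing + 24 years → 5 April 2040.
  Applicant Delay Offset: −76 days → 20 January 2040.
Expiry of referenced patent SV-713324:
  Base: filing + 24 years → 7 March 2038.
  Examination Delay Credit: +875 days → 29 July 2040.
Terminal disclaimer: SV-884402 expires on the earlier of 20 January 2040 and 29 July 2040.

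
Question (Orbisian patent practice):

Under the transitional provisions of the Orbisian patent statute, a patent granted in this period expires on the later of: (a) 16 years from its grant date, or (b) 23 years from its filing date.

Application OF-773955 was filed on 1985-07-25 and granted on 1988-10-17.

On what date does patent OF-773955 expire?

July 25, 2008

(a) grant + 16 years → 17 October 2004.
(b) filing + 23 years → 25 July 2008.
Later of the two: 25 July 2008.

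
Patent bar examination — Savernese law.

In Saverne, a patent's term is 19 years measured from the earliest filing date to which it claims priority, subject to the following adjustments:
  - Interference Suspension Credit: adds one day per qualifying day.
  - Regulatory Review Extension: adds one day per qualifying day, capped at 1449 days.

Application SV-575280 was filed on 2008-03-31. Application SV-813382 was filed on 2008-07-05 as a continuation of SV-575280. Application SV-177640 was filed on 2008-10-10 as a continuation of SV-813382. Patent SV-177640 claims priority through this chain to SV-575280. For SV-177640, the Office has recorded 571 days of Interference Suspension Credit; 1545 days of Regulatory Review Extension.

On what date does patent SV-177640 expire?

October 10, 2032

Earliest priority filing: 31 March 2008.
Base term: 31 March 2008 + 19 years → 31 March 2027.
Interference Suspension Credit: +571 days → 22 October 2028.
Regulatory Review Extension: 1545 days claimed exceeds the 1449-day cap, so +1449 days → 10 October 2032.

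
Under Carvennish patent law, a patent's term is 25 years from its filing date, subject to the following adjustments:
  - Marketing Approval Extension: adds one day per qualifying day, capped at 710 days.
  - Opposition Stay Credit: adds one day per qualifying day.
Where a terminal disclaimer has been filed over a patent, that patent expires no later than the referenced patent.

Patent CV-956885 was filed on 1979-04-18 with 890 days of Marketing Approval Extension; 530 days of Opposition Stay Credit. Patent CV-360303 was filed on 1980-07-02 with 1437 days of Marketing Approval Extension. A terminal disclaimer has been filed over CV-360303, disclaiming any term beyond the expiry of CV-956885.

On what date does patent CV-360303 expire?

June 12, 2007

Natural term of CV-360303:
  Base: filing + 25 years → 2 July 2005.
  Marketing Approval Extension: 1437 days claimed exceeds the 710-day cap, so +710 days → 12 June 2007.
Expiry of referenced patent CV-956885:
  Base: filing + 25 years → 18 April 2004.
  Marketing Approval Extension: 890 days claimed exceeds the 710-day cap, so +710 days → 29 March 2006.
  Opposition Stay Credit: +530 days → 10 September 2007.
Terminal disclaimer: CV-360303 expires on the earlier of 12 June 2007 and 10 September 2007.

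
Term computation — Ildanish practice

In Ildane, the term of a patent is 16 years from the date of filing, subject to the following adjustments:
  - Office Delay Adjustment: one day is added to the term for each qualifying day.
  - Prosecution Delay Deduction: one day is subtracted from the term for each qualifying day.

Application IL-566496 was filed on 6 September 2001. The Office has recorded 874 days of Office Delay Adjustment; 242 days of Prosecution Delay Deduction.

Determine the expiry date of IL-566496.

2019-05-31

Base term: filing date + 16 years → 6 September 2017.
Office Delay Adjustment: +874 days → 28 January 2020.
Prosecution Delay Deduction: −242 days → 31 May 2019.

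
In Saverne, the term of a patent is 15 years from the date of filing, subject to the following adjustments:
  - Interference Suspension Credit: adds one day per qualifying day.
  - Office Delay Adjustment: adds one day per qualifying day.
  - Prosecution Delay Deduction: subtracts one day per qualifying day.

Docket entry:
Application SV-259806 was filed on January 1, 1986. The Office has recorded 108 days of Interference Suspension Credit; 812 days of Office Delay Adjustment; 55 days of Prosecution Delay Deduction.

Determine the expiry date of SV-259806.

Base term: filing date + 15 years → 1 January 2001.
Interference Suspension Credit: +108 days → 19 April 2001.
Office Delay Adjustment: +812 days → 10 July 2003.
Prosecution Delay Deduction: −55 days → 16 May 2003.

May 16, 2003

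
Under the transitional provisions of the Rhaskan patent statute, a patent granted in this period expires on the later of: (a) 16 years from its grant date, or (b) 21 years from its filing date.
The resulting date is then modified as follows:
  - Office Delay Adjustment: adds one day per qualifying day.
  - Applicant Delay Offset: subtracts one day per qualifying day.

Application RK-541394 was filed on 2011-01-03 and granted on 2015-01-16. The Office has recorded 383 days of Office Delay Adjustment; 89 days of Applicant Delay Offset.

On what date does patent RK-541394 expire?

2032-10-23

(a) grant + 16 years → 16 January 2031.
(b) filing + 21 years → 3 January 2032.
Later of the two: 3 January 2032.
Office Delay Adjustment: +383 days → 20 January 2033.
Applicant Delay Offset: −89 days → 23 October 2032.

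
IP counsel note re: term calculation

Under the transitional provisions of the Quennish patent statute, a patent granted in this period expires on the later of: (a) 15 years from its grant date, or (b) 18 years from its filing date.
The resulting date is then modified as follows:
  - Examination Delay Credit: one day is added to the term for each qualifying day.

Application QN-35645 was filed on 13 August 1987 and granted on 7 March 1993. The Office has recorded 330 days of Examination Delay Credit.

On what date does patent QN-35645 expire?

January 31, 2009

(a) grant + 15 years → 7 March 2008.
(b) filing + 18 years → 13 August 2005.
Later of the two: 7 March 2008.
Examination Delay Credit: +330 days → 31 January 2009.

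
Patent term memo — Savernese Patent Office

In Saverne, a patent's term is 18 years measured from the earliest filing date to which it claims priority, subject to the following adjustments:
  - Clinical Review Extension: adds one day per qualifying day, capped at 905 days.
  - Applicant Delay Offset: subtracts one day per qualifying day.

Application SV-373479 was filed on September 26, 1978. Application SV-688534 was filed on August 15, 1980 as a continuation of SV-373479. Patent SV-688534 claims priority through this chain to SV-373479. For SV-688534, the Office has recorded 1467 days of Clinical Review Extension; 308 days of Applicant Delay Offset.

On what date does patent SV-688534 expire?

Earliest priority filing: 26 September 1978.
Base term: 26 September 1978 + 18 years → 26 September 1996.
Clinical Review Extension: 1467 days claimed exceeds the 905-day cap, so +905 days → 20 March 1999.
Applicant Delay Offset: −308 days → 16 May 1998.

1998-05-16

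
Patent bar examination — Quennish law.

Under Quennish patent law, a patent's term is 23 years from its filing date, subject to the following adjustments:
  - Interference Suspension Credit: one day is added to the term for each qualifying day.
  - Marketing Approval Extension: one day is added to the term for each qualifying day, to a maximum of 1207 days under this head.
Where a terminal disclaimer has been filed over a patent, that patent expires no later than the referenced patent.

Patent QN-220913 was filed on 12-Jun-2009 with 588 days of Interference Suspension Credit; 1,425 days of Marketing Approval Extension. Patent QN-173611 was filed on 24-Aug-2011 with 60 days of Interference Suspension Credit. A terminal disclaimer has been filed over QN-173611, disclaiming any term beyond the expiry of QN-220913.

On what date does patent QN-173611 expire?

2034-10-23

Natural term of QN-173611:
  Base: filing + 23 years → 24 August 2034.
  Interference Suspension Credit: +60 days → 23 October 2034.
Expiry of referenced patent QN-220913:
  Base: filing + 23 years → 12 June 2032.
  Interference Suspension Credit: +588 days → 21 January 2034.
  Marketing Approval Extension: 1425 days claimed exceeds the 1207-day cap, so +1207 days → 12 May 2037.
Terminal disclaimer: QN-173611 expires on the earlier of 23 October 2034 and 12 May 2037.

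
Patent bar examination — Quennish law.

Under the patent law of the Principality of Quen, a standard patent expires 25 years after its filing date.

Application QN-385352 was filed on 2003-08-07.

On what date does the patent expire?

Filing date + 25 years → 7 August 2028.

2028-08-07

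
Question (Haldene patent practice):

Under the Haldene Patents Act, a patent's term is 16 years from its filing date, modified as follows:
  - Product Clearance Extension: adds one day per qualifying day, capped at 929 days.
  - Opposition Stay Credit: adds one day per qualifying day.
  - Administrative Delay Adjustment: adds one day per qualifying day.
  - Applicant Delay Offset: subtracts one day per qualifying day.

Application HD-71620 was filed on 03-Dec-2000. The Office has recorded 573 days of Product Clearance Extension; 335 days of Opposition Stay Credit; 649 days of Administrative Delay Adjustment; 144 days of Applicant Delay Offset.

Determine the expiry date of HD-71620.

2020-10-16

Base term: filing date + 16 years → 3 December 2016.
Product Clearance Extension: 573 days (within the 929-day cap) → +573 days → 29 June 2018.
Opposition Stay Credit: +335 days → 30 May 2019.
Administrative Delay Adjustment: +649 days → 9 March 2021.
Applicant Delay Offset: −144 days → 16 October 2020.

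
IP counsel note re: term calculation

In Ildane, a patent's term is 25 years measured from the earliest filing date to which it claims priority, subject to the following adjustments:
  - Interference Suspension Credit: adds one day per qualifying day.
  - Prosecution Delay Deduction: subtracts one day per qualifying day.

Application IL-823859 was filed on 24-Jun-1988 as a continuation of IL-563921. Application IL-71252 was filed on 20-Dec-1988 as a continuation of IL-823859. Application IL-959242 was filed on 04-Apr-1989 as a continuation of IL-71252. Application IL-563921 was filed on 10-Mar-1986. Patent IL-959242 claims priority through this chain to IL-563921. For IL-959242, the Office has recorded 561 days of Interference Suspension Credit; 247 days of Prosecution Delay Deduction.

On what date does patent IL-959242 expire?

Earliest priority filing: 10 March 1986.
Base term: 10 March 1986 + 25 years → 10 March 2011.
Interference Suspension Credit: +561 days → 21 September 2012.
Prosecution Delay Deduction: −247 days → 18 January 2012.

January 18, 2012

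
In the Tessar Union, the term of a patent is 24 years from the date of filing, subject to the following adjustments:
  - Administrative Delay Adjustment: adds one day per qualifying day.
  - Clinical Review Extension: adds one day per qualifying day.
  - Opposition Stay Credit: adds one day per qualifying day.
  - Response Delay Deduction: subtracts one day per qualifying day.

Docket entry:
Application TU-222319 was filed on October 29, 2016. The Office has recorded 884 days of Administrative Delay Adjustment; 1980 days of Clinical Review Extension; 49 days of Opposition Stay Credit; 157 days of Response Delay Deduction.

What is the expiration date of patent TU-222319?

Base term: filing date + 24 years → 29 October 2040.
Administrative Delay Adjustment: +884 days → 1 April 2043.
Clinical Review Extension: +1980 days → 1 September 2048.
Opposition Stay Credit: +49 days → 20 October 2048.
Response Delay Deduction: −157 days → 16 May 2048.

May 16, 2048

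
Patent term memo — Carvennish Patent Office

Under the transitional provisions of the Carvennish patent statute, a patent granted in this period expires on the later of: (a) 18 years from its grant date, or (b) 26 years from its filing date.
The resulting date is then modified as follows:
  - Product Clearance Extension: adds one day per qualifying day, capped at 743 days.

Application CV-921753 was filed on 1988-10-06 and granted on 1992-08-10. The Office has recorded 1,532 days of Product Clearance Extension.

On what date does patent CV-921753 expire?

(a) grant + 18 years → 10 August 2010.
(b) filing + 26 years → 6 October 2014.
Later of the two: 6 October 2014.
Product Clearance Extension: 1532 days claimed exceeds the 743-day cap, so +743 days → 18 October 2016.

October 18, 2016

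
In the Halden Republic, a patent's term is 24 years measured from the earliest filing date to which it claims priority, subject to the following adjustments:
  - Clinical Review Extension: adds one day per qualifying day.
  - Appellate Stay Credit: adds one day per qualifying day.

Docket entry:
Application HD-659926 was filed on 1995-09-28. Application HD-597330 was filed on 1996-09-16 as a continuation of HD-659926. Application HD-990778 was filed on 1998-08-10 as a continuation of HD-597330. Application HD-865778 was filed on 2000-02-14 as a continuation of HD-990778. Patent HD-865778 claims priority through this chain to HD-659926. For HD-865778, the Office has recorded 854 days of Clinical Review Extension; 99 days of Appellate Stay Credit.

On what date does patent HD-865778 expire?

2022-05-08

Earliest priority filing: 28 September 1995.
Base term: 28 September 1995 + 24 years → 28 September 2019.
Clinical Review Extension: +854 days → 29 January 2022.
Appellate Stay Credit: +99 days → 8 May 2022.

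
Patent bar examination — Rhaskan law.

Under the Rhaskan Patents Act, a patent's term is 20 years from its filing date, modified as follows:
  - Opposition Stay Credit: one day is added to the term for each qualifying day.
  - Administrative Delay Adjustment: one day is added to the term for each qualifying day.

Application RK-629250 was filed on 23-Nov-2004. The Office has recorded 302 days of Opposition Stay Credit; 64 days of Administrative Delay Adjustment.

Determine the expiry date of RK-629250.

Base term: filing date + 20 years → 23 November 2024.
Opposition Stay Credit: +302 days → 21 September 2025.
Administrative Delay Adjustment: +64 days → 24 November 2025.

November 24, 2025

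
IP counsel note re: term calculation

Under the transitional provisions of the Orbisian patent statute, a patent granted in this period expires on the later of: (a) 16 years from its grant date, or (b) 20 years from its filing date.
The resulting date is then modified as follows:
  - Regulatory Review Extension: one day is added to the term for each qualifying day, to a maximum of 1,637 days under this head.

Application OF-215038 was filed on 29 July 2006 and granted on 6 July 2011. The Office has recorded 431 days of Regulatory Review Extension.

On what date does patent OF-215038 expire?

(a) grant + 16 years → 6 July 2027.
(b) filing + 20 years → 29 July 2026.
Later of the two: 6 July 2027.
Regulatory Review Extension: 431 days (within the 1637-day cap) → +431 days → 9 September 2028.

2028-09-09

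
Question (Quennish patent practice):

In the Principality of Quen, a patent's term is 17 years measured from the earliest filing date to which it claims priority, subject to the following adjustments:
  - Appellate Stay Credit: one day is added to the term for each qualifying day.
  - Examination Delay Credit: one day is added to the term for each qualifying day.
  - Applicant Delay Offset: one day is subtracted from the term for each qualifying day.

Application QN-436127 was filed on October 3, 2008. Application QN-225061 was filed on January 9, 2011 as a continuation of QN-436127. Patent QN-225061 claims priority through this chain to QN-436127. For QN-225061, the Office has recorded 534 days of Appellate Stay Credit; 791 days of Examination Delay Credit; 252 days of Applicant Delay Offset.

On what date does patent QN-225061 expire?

Earliest priority filing: 3 October 2008.
Base term: 3 October 2008 + 17 years → 3 October 2025.
Appellate Stay Credit: +534 days → 21 March 2027.
Examination Delay Credit: +791 days → 20 May 2029.
Applicant Delay Offset: −252 days → 10 September 2028.

September 10, 2028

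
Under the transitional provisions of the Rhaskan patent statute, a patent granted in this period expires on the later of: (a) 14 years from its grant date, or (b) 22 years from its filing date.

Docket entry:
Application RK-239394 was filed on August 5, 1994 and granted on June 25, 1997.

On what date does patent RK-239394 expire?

August 5, 2016

(a) grant + 14 years → 25 June 2011.
(b) filing + 22 years → 5 August 2016.
Later of the two: 5 August 2016.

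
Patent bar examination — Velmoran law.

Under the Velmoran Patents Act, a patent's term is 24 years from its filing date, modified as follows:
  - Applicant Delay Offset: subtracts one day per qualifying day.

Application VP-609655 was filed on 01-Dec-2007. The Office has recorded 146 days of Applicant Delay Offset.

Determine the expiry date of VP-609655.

2031-07-08

Base term: filing date + 24 years → 1 December 2031.
Applicant Delay Offset: −146 days → 8 July 2031.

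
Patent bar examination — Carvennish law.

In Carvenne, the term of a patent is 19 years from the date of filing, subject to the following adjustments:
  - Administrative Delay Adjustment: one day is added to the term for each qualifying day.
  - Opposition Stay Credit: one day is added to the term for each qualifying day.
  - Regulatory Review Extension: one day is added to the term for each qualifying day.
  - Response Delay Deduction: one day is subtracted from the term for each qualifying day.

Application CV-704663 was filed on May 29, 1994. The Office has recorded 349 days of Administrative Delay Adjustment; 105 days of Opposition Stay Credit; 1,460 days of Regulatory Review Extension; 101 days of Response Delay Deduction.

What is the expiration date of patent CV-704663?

Base term: filing date + 19 years → 29 May 2013.
Administrative Delay Adjustment: +349 days → 13 May 2014.
Opposition Stay Credit: +105 days → 26 August 2014.
Regulatory Review Extension: +1460 days → 25 August 2018.
Response Delay Deduction: −101 days → 16 May 2018.

May 16, 2018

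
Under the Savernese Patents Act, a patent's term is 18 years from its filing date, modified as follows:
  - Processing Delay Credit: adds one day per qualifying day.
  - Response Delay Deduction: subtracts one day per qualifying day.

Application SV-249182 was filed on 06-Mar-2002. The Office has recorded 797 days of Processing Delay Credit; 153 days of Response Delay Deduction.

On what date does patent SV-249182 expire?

Base term: filing date + 18 years → 6 March 2020.
Processing Delay Credit: +797 days → 12 May 2022.
Response Delay Deduction: −153 days → 10 December 2021.

2021-12-10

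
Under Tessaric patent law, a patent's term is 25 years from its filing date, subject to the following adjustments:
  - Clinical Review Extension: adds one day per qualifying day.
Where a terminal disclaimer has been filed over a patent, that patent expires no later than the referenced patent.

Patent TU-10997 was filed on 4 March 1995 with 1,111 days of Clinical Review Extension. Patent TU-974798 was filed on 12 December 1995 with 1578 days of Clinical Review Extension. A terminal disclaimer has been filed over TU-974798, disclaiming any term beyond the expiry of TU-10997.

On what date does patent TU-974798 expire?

Natural term of TU-974798:
  Base: filing + 25 years → 12 December 2020.
  Clinical Review Extension: +1578 days → 8 April 2025.
Expiry of referenced patent TU-10997:
  Base: filing + 25 years → 4 March 2020.
  Clinical Review Extension: +1111 days → 20 March 2023.
Terminal disclaimer: TU-974798 expires on the earlier of 8 April 2025 and 20 March 2023.

2023-03-20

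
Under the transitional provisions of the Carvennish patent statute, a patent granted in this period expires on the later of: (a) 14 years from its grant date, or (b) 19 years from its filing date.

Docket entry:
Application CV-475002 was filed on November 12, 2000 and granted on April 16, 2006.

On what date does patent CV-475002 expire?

(a) grant + 14 years → 16 April 2020.
(b) filing + 19 years → 12 November 2019.
Later of the two: 16 April 2020.

April 16, 2020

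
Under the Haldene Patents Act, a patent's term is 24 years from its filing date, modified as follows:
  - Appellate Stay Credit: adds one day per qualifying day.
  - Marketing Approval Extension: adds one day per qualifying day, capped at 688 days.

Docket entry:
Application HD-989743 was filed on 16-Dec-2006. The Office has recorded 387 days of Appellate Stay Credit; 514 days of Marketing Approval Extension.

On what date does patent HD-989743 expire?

Base term: filing date + 24 years → 16 December 2030.
Appellate Stay Credit: +387 days → 7 January 2032.
Marketing Approval Extension: 514 days (within the 688-day cap) → +514 days → 4 June 2033.

June 4, 2033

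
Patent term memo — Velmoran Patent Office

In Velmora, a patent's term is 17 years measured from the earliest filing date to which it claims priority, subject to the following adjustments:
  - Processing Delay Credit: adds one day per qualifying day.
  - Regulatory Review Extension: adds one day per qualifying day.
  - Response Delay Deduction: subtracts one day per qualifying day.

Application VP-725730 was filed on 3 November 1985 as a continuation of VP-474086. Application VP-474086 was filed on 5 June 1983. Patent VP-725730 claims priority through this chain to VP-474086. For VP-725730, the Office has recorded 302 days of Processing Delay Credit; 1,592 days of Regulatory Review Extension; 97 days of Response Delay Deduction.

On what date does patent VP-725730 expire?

Earliest priority filing: 5 June 1983.
Base term: 5 June 1983 + 17 years → 5 June 2000.
Processing Delay Credit: +302 days → 3 April 2001.
Regulatory Review Extension: +1592 days → 12 August 2005.
Response Delay Deduction: −97 days → 7 May 2005.

2005-05-07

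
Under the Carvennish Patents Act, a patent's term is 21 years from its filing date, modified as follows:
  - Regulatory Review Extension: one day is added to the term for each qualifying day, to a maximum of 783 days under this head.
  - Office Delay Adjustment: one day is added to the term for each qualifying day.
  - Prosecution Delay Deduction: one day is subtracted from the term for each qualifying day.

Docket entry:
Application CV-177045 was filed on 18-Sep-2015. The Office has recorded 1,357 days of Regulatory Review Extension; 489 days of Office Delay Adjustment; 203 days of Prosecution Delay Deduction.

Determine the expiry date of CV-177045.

Base term: filing date + 21 years → 18 September 2036.
Regulatory Review Extension: 1357 days claimed exceeds the 783-day cap, so +783 days → 10 November 2038.
Office Delay Adjustment: +489 days → 13 March 2040.
Prosecution Delay Deduction: −203 days → 23 August 2039.

August 23, 2039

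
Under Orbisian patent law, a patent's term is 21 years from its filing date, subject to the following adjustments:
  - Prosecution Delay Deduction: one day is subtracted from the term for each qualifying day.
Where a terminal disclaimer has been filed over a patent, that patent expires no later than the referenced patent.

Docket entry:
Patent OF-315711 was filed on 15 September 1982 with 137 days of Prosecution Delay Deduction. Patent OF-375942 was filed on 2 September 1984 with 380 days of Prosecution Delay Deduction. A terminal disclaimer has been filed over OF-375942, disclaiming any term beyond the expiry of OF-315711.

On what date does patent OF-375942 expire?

Natural term of OF-375942:
  Base: filing + 21 years → 2 September 2005.
  Prosecution Delay Deduction: −380 days → 18 August 2004.
Expiry of referenced patent OF-315711:
  Base: filing + 21 years → 15 September 2003.
  Prosecution Delay Deduction: −137 days → 1 May 2003.
Terminal disclaimer: OF-375942 expires on the earlier of 18 August 2004 and 1 May 2003.

2003-05-01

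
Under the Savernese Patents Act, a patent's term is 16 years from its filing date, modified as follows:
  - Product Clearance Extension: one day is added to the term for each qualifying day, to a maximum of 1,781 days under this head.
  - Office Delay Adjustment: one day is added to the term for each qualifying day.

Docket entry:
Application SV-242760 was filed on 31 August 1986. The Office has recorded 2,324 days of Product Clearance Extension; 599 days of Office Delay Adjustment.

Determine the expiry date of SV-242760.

Base term: filing date + 16 years → 31 August 2002.
Product Clearance Extension: 2324 days claimed exceeds the 1781-day cap, so +1781 days → 17 July 2007.
Office Delay Adjustment: +599 days → 7 March 2009.

2009-03-07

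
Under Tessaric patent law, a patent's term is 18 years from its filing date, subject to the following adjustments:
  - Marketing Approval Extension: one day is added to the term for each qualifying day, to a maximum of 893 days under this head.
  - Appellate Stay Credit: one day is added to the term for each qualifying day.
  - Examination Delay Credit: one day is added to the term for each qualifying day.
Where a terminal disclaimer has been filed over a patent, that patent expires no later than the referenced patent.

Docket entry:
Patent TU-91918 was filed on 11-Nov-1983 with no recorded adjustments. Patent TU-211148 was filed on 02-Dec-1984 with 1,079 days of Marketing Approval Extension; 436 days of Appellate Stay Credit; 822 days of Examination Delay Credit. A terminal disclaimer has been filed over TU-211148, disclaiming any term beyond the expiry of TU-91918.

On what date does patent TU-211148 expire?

Natural term of TU-211148:
  Base: filing + 18 years → 2 December 2002.
  Marketing Approval Extension: 1079 days claimed exceeds the 893-day cap, so +893 days → 13 May 2005.
  Appellate Stay Credit: +436 days → 23 July 2006.
  Examination Delay Credit: +822 days → 22 October 2008.
Expiry of referenced patent TU-91918:
  Base: filing + 18 years → 11 November 2001.
Terminal disclaimer: TU-211148 expires on the earlier of 22 October 2008 and 11 November 2001.

2001-11-11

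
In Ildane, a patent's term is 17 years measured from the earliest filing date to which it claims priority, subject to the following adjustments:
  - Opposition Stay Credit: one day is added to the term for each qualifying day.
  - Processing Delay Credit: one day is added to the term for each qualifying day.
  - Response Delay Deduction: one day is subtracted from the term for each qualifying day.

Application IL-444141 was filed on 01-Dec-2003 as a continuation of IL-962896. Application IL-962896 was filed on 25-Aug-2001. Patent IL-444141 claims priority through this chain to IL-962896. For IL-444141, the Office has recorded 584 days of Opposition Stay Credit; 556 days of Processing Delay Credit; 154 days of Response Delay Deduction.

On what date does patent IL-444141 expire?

Earliest priority filing: 25 August 2001.
Base term: 25 August 2001 + 17 years → 25 August 2018.
Opposition Stay Credit: +584 days → 31 March 2020.
Processing Delay Credit: +556 days → 8 October 2021.
Response Delay Deduction: −154 days → 7 May 2021.

2021-05-07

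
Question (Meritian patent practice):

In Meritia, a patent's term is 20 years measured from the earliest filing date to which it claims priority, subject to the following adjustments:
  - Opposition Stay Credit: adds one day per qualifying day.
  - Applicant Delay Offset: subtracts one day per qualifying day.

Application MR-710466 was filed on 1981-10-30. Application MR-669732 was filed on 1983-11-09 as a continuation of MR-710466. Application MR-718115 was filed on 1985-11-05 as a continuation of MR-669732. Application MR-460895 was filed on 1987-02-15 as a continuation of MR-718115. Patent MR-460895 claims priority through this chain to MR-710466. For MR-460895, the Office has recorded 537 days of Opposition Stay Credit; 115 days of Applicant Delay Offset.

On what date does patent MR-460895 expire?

Earliest priority filing: 30 October 1981.
Base term: 30 October 1981 + 20 years → 30 October 2001.
Opposition Stay Credit: +537 days → 20 April 2003.
Applicant Delay Offset: −115 days → 26 December 2002.

2002-12-26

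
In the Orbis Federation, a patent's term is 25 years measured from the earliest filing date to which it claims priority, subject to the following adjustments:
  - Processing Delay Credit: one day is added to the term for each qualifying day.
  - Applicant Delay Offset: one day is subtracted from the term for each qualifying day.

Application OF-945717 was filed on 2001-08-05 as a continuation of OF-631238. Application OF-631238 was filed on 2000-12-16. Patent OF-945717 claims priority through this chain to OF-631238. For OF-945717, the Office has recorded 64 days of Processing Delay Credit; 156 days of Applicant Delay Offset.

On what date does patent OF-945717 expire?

September 15, 2025

Earliest priority filing: 16 December 2000.
Base term: 16 December 2000 + 25 years → 16 December 2025.
Processing Delay Credit: +64 days → 18 February 2026.
Applicant Delay Offset: −156 days → 15 September 2025.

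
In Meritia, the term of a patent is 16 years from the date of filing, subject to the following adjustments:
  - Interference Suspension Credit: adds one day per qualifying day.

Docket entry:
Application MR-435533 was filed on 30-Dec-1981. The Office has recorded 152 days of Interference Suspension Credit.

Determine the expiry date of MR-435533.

May 31, 1998

Base term: filing date + 16 years → 30 December 1997.
Interference Suspension Credit: +152 days → 31 May 1998.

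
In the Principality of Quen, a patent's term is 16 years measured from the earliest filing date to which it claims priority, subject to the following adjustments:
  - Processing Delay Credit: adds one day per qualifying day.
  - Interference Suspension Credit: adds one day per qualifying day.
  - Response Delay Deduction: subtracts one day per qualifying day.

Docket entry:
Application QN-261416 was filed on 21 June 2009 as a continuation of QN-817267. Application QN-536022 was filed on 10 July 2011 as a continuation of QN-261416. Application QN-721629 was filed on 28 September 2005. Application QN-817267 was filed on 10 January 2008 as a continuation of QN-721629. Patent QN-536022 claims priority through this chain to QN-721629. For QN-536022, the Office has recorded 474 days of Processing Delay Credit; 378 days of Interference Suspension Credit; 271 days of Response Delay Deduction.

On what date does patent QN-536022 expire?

Earliest priority filing: 28 September 2005.
Base term: 28 September 2005 + 16 years → 28 September 2021.
Processing Delay Credit: +474 days → 15 January 2023.
Interference Suspension Credit: +378 days → 28 January 2024.
Response Delay Deduction: −271 days → 2 May 2023.

May 2, 2023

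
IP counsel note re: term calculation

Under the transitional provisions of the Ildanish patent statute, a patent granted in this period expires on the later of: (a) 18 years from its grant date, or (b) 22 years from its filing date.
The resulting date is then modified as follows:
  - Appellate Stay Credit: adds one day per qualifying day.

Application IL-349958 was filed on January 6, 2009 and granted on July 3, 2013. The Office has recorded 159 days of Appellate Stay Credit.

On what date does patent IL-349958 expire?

December 9, 2031

(a) grant + 18 years → 3 July 2031.
(b) filing + 22 years → 6 January 2031.
Later of the two: 3 July 2031.
Appellate Stay Credit: +159 days → 9 December 2031.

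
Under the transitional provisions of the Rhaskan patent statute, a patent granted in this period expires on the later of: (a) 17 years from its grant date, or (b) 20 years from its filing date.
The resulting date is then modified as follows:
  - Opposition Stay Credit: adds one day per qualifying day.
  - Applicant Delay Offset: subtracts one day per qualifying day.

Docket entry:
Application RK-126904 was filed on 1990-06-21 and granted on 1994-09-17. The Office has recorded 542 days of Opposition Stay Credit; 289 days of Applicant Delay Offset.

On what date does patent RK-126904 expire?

(a) grant + 17 years → 17 September 2011.
(b) filing + 20 years → 21 June 2010.
Later of the two: 17 September 2011.
Opposition Stay Credit: +542 days → 12 March 2013.
Applicant Delay Offset: −289 days → 27 May 2012.

May 27, 2012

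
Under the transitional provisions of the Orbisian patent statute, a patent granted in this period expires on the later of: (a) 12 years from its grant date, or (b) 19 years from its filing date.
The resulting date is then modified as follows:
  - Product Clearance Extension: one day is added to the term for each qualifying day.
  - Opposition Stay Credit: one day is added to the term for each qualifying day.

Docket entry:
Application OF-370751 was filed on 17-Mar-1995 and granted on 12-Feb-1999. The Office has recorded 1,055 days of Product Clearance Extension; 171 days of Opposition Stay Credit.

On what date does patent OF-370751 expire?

(a) grant + 12 years → 12 February 2011.
(b) filing + 19 years → 17 March 2014.
Later of the two: 17 March 2014.
Product Clearance Extension: +1055 days → 4 February 2017.
Opposition Stay Credit: +171 days → 25 July 2017.

2017-07-25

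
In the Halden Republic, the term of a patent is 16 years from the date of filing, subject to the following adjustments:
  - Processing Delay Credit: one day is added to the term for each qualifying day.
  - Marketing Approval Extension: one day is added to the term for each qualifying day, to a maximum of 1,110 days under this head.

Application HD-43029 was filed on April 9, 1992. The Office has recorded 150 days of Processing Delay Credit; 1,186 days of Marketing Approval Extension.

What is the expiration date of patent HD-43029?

Base term: filing date + 16 years → 9 April 2008.
Processing Delay Credit: +150 days → 6 September 2008.
Marketing Approval Extension: 1186 days claimed exceeds the 1110-day cap, so +1110 days → 21 September 2011.

2011-09-21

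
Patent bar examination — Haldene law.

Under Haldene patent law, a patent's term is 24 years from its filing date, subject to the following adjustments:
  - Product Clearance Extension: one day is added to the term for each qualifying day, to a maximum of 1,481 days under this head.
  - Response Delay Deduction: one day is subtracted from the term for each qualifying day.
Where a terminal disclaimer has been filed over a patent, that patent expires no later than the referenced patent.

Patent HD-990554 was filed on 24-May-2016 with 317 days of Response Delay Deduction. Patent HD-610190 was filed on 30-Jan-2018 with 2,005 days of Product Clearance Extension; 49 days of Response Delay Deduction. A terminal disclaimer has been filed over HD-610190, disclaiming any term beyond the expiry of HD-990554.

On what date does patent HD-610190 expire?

July 12, 2039

Natural term of HD-610190:
  Base: filing + 24 years → 30 January 2042.
  Product Clearance Extension: 2005 days claimed exceeds the 1481-day cap, so +1481 days → 19 February 2046.
  Response Delay Deduction: −49 days → 1 January 2046.
Expiry of referenced patent HD-990554:
  Base: filing + 24 years → 24 May 2040.
  Response Delay Deduction: −317 days → 12 July 2039.
Terminal disclaimer: HD-610190 expires on the earlier of 1 January 2046 and 12 July 2039.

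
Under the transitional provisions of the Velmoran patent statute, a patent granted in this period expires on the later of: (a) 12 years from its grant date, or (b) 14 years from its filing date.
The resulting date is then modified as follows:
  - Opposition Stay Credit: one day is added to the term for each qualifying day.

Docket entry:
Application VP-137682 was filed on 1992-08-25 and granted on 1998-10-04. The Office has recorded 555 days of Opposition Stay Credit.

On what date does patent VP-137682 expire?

(a) grant + 12 years → 4 October 2010.
(b) filing + 14 years → 25 August 2006.
Later of the two: 4 October 2010.
Opposition Stay Credit: +555 days → 11 April 2012.

2012-04-11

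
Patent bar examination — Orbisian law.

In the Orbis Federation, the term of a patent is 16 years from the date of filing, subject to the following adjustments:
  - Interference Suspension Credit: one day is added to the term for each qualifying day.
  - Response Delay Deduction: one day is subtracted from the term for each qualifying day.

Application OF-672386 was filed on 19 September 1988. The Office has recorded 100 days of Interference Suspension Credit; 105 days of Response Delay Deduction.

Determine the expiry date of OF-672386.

2004-09-14

Base term: filing date + 16 years → 19 September 2004.
Interference Suspension Credit: +100 days → 28 December 2004.
Response Delay Deduction: −105 days → 14 September 2004.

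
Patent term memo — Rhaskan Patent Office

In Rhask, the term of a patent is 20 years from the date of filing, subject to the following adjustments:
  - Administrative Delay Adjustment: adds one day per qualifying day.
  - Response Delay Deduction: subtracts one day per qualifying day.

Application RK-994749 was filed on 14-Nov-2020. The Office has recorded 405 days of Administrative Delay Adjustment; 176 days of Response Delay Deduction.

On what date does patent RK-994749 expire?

Base term: filing date + 20 years → 14 November 2040.
Administrative Delay Adjustment: +405 days → 24 December 2041.
Response Delay Deduction: −176 days → 1 July 2041.

2041-07-01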